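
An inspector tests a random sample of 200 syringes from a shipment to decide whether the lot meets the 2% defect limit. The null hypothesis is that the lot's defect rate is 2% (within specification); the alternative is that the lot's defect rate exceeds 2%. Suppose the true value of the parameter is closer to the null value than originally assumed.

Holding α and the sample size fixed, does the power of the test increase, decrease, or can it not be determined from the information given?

It decreases.

When the true parameter is near the null value, the test has a harder time distinguishing Ha from H₀.
Since power = 1 − β and β increases, power decreases.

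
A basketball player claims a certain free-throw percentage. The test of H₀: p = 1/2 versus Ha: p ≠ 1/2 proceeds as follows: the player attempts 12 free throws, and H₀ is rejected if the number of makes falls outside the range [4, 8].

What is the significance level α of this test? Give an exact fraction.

299/2048

α = P(S ≤ 3 or S ≥ 9 | p = 1/2), S ~ Binomial(12, 1/2).
By symmetry, α = 2·P(S ≤ 3) = 2·(1 + 12 + 66 + 220)/4096 = 598/4096 = 299/2048.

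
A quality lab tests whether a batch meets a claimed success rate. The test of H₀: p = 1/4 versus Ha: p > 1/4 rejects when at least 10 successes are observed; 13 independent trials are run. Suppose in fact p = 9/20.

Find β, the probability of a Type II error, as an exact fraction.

β = P(fail to reject H₀ | Ha true) = P(S ≤ 9 | p = 9/20), S ~ Binomial(13, 9/20).
Summing C(13,j)·(9/20)^j·(11/20)^{13-j} for j = 0..9 gives 501584974994213/512000000000000.

501584974994213/512000000000000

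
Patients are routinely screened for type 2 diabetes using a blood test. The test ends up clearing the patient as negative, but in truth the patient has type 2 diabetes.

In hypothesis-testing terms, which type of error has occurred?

The null hypothesis here is that the patient does not have type 2 diabetes.
'Clearing the patient as negative' corresponds to failing to reject H₀.
H₀ was not rejected but H₀ is false — a Type II error (false negative).

Type II error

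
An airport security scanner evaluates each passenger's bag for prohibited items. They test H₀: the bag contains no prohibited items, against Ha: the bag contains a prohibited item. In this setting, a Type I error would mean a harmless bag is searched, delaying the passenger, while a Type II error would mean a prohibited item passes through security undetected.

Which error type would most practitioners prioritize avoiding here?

The Type II consequence (a prohibited item passes through security undetected) is more severe than the Type I consequence (a harmless bag is searched, delaying the passenger).

Type II error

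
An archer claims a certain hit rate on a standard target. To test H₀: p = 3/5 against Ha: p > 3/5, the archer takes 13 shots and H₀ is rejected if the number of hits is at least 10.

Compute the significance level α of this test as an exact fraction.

41157153/244140625

α = P(reject H₀ | H₀ true) = P(K ≥ 10 | p = 3/5), with K ~ Binomial(13, 3/5).
Summing C(13,j)(3/5)^j(2/5)^{13−j} for j = 10,…,13 gives 41157153/244140625.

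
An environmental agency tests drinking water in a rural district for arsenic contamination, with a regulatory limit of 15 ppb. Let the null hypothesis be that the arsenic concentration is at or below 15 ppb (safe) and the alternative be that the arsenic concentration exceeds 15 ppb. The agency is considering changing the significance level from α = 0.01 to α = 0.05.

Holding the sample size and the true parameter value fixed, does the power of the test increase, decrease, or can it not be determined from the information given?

Relaxing α lowers the evidence threshold; under Ha, outcomes that previously fell short now trigger rejection.
Since power = 1 − β and β decreases, power increases.

It increases.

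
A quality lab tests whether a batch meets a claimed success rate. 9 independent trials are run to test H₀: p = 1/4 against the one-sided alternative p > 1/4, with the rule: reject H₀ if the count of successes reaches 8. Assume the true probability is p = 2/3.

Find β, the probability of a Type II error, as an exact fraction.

Under the alternative p = 2/3, K ~ Binomial(9, 2/3); β is the probability the test does not reject, P(K < 8).
Summing C(9,j)·(2/3)^j·(1/3)^{9-j} for j = 0..7 gives 16867/19683.

16867/19683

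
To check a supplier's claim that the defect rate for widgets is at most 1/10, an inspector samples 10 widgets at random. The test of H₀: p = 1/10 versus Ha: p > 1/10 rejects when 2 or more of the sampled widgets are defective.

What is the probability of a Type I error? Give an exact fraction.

Under H₀, Y ~ Binomial(10, 1/10); the Type I error rate is P(Y ≥ 2).
Computing the lower-tail complement: 1 − 7360989291/10000000000 = 2639010709/10000000000.

2639010709/10000000000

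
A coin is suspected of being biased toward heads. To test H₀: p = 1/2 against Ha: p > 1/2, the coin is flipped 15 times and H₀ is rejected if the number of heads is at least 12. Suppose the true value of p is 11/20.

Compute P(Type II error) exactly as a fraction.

A Type II error is failing to reject when Ha holds: with p = 11/20, β = P(S ≤ 11).
Equivalently, β = 1 − P(S ≥ 12) = 7844484964274060391/8192000000000000000.

7844484964274060391/8192000000000000000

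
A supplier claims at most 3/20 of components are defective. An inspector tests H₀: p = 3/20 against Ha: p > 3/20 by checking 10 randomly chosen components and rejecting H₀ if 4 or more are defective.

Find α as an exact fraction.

127922685129/2560000000000

α = P(reject H₀ | H₀ true) = P(Y ≥ 4 | p = 3/20), Y ~ Binomial(10, 3/20).
Via the complement, α = 1 − Σ_{j=0}^{3} C(10,j)(3/20)^j(17/20)^{10-j} = 127922685129/2560000000000.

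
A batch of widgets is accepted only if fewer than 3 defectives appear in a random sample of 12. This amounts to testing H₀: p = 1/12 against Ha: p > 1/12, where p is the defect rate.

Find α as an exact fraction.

Under H₀, X ~ Binomial(12, 1/12); the Type I error rate is P(X ≥ 3).
α = 1 − P(X ≤ 2) = 1 − 8274038447719/8916100448256 = 642062000537/8916100448256.

642062000537/8916100448256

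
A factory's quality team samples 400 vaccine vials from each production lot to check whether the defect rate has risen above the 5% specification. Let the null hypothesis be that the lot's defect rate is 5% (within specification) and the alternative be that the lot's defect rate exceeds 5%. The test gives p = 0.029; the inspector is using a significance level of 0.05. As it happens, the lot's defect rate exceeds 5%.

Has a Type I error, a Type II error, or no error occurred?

Neither — the decision is correct.

Since p = 0.029 < α = 0.05, H₀ is rejected.
H₀ is false (actually the lot's defect rate exceeds 5%).
The decision matches the true state — no error.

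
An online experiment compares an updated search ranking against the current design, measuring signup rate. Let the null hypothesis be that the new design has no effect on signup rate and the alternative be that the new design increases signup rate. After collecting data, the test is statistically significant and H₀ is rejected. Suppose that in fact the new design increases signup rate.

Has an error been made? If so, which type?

No error (correct decision).

The test rejected a false H₀ — the decision matches the true state.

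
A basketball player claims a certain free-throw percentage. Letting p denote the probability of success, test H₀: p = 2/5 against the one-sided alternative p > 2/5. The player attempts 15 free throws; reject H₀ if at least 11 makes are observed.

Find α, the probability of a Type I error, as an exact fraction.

285267968/30517578125

α = P(reject H₀ | H₀ true) = P(X ≥ 11 | p = 2/5), with X ~ Binomial(15, 2/5).
P(X ≥ 11) = Σ_{j=11}^{15} C(15,j)·(2/5)^j·(3/5)^{15-j} = 285267968/30517578125.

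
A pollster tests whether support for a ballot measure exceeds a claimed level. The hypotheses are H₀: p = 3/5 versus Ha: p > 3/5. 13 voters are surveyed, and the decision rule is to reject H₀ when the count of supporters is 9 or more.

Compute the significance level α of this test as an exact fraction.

Under H₀, Y ~ Binomial(13, 3/5), and α = P(Y ≥ 9).
Summing C(13,j)(3/5)^j(2/5)^{13−j} for j = 9,…,13 gives 86191857/244140625.

86191857/244140625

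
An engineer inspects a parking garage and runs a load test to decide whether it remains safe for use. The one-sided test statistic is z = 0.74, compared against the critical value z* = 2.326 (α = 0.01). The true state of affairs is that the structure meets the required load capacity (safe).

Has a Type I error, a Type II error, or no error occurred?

The conventional null hypothesis is that the structure meets the required load capacity (safe).
Since z = 0.74 ≤ z* = 2.326, H₀ is not rejected.
H₀ is true (actually the structure meets the required load capacity (safe)).
The decision matches the true state — no error.

No error (correct decision).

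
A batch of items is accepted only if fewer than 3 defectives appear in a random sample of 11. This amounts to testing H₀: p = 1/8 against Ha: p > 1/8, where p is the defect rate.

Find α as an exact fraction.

α = P(reject H₀ | H₀ true) = P(Y ≥ 3 | p = 1/8), Y ~ Binomial(11, 1/8).
Via the complement, α = 1 − Σ_{j=0}^{2} C(11,j)(1/8)^j(7/8)^{11-j} = 1285931725/8589934592.

1285931725/8589934592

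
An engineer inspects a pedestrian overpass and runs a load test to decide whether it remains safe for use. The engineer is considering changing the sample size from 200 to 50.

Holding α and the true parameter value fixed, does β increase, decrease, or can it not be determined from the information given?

It increases.

A smaller sample increases the standard error, so the sampling distributions under H₀ and Ha overlap more.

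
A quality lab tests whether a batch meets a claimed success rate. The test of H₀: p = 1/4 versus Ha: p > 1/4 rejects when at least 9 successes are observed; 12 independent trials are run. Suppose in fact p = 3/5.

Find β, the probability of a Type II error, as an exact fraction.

β = P(fail to reject H₀ | Ha true) = P(X ≤ 8 | p = 3/5), X ~ Binomial(12, 3/5).
Summing C(12,j)·(3/5)^j·(2/5)^{12-j} for j = 0..8 gives 37825328/48828125.

37825328/48828125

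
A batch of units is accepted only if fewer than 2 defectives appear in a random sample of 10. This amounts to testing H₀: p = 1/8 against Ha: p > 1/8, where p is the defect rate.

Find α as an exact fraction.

387730505/1073741824

Under H₀, S ~ Binomial(10, 1/8); the Type I error rate is P(S ≥ 2).
Computing the lower-tail complement: 1 − 686011319/1073741824 = 387730505/1073741824.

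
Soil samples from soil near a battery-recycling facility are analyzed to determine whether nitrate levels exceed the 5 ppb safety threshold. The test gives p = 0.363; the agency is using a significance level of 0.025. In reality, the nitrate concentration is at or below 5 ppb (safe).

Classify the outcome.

The conventional null hypothesis is that the nitrate concentration is at or below 5 ppb (safe).
Since p = 0.363 ≥ α = 0.025, H₀ is not rejected.
H₀ is true (actually the nitrate concentration is at or below 5 ppb (safe)).
The decision matches the true state — no error.

Neither — the decision is correct.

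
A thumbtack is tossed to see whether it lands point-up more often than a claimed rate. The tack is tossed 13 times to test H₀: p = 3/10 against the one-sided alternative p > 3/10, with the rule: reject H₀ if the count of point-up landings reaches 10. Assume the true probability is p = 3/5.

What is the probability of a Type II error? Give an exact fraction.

202983472/244140625

A Type II error is failing to reject when Ha holds: with p = 3/5, β = P(K ≤ 9).
Equivalently, β = 1 − P(K ≥ 10) = 202983472/244140625.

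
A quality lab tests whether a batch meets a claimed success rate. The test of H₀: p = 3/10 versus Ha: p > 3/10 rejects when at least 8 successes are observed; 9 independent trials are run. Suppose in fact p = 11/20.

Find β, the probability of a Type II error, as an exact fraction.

123069745737/128000000000

Under the alternative p = 11/20, X ~ Binomial(9, 11/20); β is the probability the test does not reject, P(X < 8).
Equivalently, β = 1 − P(X ≥ 8) = 123069745737/128000000000.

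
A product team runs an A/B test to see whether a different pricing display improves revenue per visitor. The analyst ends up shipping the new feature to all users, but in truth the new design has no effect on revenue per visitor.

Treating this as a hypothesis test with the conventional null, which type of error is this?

The null hypothesis here is that the new design has no effect on revenue per visitor.
'Shipping the new feature to all users' corresponds to rejecting H₀.
H₀ was rejected but H₀ is true — a Type I error (false positive).

Type I error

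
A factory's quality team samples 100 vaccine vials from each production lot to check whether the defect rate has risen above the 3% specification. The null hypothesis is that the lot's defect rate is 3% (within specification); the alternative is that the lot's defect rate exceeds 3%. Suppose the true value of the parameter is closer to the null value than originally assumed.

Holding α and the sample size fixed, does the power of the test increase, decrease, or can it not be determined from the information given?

It decreases.

When the true parameter is near the null value, the test has a harder time distinguishing Ha from H₀.
Since power = 1 − β and β increases, power decreases.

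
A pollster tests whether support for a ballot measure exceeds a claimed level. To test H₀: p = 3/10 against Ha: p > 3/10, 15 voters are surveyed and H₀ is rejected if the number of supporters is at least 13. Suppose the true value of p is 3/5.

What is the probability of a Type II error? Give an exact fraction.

29690124488/30517578125

β = P(fail to reject H₀ | Ha true) = P(X ≤ 12 | p = 3/5), X ~ Binomial(15, 3/5).
Equivalently, β = 1 − P(X ≥ 13) = 29690124488/30517578125.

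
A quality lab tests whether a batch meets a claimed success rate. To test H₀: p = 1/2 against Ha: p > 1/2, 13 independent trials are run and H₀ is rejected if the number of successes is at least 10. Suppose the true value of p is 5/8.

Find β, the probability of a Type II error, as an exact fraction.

107331531597/137438953472

β = P(fail to reject H₀ | Ha true) = P(X ≤ 9 | p = 5/8), X ~ Binomial(13, 5/8).
Adding the binomial probabilities P(X=0)+…+P(X=9) at p = 5/8 gives 107331531597/137438953472.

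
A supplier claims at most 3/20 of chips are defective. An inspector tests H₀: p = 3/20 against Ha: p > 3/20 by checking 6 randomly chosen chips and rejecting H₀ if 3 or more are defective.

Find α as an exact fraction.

302967/6400000

The significance level is the probability, assuming p = 3/20, of seeing 3 or more defectives in 6 draws.
Computing the lower-tail complement: 1 − 6097033/6400000 = 302967/6400000.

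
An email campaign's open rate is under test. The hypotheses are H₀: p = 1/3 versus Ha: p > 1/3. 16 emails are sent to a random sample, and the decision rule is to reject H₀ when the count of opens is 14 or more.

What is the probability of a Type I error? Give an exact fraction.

Under H₀, S ~ Binomial(16, 1/3), and α = P(S ≥ 14).
Summing C(16,j)(1/3)^j(2/3)^{16−j} for j = 14,…,16 gives 19/1594323.

19/1594323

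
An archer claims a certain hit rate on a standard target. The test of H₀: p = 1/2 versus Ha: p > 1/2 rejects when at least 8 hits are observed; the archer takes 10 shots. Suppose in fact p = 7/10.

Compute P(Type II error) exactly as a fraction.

771521517/1250000000

β = P(fail to reject H₀ | Ha true) = P(K ≤ 7 | p = 7/10), K ~ Binomial(10, 7/10).
Summing C(10,j)·(7/10)^j·(3/10)^{10-j} for j = 0..7 gives 771521517/1250000000.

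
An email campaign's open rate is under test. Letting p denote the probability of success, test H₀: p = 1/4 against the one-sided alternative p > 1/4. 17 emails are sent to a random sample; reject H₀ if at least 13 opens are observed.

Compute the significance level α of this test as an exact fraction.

Under H₀, K ~ Binomial(17, 1/4), and α = P(K ≥ 13).
P(K ≥ 13) = Σ_{j=13}^{17} C(17,j)·(1/4)^j·(3/4)^{17-j} = 3319/268435456.

3319/268435456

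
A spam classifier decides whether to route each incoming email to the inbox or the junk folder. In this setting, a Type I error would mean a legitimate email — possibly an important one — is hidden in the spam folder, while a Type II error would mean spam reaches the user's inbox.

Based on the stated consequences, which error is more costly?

Type I error

The Type I consequence (a legitimate email — possibly an important one — is hidden in the spam folder) is more severe than the Type II consequence (spam reaches the user's inbox).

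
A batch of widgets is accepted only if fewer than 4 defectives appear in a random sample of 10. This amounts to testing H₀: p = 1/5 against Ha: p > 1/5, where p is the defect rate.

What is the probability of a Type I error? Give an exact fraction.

The significance level is the probability, assuming p = 1/5, of seeing 4 or more defectives in 10 draws.
Via the complement, α = 1 − Σ_{j=0}^{3} C(10,j)(1/5)^j(4/5)^{10-j} = 1180409/9765625.

1180409/9765625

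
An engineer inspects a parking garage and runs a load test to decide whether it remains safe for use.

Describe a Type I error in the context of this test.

A Type I error would mean concluding that the structure is structurally deficient when in fact the structure meets the required load capacity (safe).

With the conventional null hypothesis that the structure meets the required load capacity (safe):
A Type I error is rejecting H₀ when H₀ is true.
Here that means closing the structure for repairs when actually the structure meets the required load capacity (safe).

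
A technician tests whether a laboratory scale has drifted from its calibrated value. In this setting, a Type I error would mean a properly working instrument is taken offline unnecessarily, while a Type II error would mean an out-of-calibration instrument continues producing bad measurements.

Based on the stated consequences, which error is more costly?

Type II error

The Type II consequence (an out-of-calibration instrument continues producing bad measurements) is more severe than the Type I consequence (a properly working instrument is taken offline unnecessarily).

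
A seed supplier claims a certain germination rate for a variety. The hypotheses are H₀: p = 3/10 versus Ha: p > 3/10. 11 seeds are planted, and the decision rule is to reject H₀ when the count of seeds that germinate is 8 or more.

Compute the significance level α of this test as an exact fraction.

α = P(reject H₀ | H₀ true) = P(Y ≥ 8 | p = 3/10), with Y ~ Binomial(11, 3/10).
Adding the binomial terms for j = 8 through 11 with p = 3/10 yields 2145447/500000000.

2145447/500000000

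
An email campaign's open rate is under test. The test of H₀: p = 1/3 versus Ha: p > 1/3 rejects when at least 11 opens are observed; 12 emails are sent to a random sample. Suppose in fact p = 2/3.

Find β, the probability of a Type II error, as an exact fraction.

502769/531441

β = P(fail to reject H₀ | Ha true) = P(X ≤ 10 | p = 2/3), X ~ Binomial(12, 2/3).
Summing C(12,j)·(2/3)^j·(1/3)^{12-j} for j = 0..10 gives 502769/531441.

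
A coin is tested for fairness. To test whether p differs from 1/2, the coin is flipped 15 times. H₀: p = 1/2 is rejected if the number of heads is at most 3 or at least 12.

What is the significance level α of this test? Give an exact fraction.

The significance level is the null-hypothesis probability of the rejection region {≤3} ∪ {≥12}.
Each tail has probability (1 + 15 + 105 + 455)/32768; doubling gives α = 1152/32768 = 9/256.

9/256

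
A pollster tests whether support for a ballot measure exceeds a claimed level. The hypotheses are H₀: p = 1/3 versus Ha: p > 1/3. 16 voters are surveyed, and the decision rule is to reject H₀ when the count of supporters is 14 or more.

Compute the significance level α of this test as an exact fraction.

Under H₀, Y ~ Binomial(16, 1/3), and α = P(Y ≥ 14).
Adding the binomial terms for j = 14 through 16 with p = 1/3 yields 19/1594323.

19/1594323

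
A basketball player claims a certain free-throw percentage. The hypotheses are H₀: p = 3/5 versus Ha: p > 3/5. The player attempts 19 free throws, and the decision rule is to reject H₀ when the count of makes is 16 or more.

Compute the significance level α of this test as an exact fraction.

α = P(reject H₀ | H₀ true) = P(Y ≥ 16 | p = 3/5), with Y ~ Binomial(19, 3/5).
Summing C(19,j)(3/5)^j(2/5)^{19−j} for j = 16,…,19 gives 437914292733/19073486328125.

437914292733/19073486328125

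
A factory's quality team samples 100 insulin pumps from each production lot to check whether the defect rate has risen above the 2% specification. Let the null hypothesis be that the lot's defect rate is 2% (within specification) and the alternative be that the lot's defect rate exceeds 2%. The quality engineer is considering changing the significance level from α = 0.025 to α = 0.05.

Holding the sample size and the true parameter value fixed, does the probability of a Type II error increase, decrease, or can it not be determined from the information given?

It decreases.

With a larger α the critical value moves toward the center, so more of the Ha sampling distribution lies in the rejection region.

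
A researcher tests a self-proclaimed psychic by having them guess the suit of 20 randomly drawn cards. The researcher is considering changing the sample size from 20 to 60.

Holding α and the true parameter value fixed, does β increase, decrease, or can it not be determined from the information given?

It decreases.

Increasing n separates the H₀ and Ha sampling distributions, so under Ha fewer outcomes land in the acceptance region.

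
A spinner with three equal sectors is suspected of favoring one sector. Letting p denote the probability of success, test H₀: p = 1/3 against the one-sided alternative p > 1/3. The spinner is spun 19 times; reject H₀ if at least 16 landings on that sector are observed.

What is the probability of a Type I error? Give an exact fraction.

2825/387420489

Under H₀, Y ~ Binomial(19, 1/3), and α = P(Y ≥ 16).
Adding the binomial terms for j = 16 through 19 with p = 1/3 yields 2825/387420489.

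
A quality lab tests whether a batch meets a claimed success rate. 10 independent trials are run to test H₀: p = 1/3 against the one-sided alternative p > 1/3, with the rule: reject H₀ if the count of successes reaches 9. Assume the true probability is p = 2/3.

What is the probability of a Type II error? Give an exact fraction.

Under the alternative p = 2/3, Y ~ Binomial(10, 2/3); β is the probability the test does not reject, P(Y < 9).
Adding the binomial probabilities P(Y=0)+…+P(Y=8) at p = 2/3 gives 17635/19683.

17635/19683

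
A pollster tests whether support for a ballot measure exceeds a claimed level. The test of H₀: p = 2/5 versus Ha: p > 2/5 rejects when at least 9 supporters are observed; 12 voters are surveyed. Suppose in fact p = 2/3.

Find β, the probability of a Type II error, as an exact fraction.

107515/177147

Under the alternative p = 2/3, S ~ Binomial(12, 2/3); β is the probability the test does not reject, P(S < 9).
Summing C(12,j)·(2/3)^j·(1/3)^{12-j} for j = 0..8 gives 107515/177147.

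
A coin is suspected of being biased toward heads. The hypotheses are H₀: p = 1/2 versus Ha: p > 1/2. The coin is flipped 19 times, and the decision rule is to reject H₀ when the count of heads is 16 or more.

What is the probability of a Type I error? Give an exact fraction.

Under H₀, K ~ Binomial(19, 1/2), and α = P(K ≥ 16).
P(K ≥ 16) = [C(19,16) + C(19,17) + C(19,18) + C(19,19)] / 2^19 = (969 + 171 + 19 + 1) / 524288 = 1160/524288 = 145/65536.

145/65536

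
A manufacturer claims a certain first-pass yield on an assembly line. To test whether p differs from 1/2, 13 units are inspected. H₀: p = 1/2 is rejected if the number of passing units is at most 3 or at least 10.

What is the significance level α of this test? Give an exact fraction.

189/2048

α = P(Y ≤ 3 or Y ≥ 10 | p = 1/2), Y ~ Binomial(13, 1/2).
By symmetry, α = 2·P(Y ≤ 3) = 2·(1 + 13 + 78 + 286)/8192 = 756/8192 = 189/2048.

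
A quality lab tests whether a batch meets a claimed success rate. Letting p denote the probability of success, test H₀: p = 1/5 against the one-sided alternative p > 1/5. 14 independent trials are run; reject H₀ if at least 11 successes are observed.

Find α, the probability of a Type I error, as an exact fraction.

24809/6103515625

α = P(reject H₀ | H₀ true) = P(S ≥ 11 | p = 1/5), with S ~ Binomial(14, 1/5).
Summing C(14,j)(1/5)^j(4/5)^{14−j} for j = 11,…,14 gives 24809/6103515625.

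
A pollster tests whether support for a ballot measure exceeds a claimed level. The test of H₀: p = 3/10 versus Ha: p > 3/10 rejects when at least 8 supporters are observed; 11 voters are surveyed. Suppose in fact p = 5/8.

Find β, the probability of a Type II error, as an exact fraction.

688976199/1073741824

A Type II error is failing to reject when Ha holds: with p = 5/8, β = P(S ≤ 7).
Summing C(11,j)·(5/8)^j·(3/8)^{11-j} for j = 0..7 gives 688976199/1073741824.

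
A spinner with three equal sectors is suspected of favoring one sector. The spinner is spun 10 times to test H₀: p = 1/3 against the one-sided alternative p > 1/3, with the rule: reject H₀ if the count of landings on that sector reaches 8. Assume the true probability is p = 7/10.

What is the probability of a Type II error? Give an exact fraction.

β = P(fail to reject H₀ | Ha true) = P(X ≤ 7 | p = 7/10), X ~ Binomial(10, 7/10).
Equivalently, β = 1 − P(X ≥ 8) = 771521517/1250000000.

771521517/1250000000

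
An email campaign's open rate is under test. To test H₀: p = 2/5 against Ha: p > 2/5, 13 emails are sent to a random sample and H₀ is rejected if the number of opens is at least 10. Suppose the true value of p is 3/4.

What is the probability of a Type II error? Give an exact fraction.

3487541/8388608

β = P(fail to reject H₀ | Ha true) = P(S ≤ 9 | p = 3/4), S ~ Binomial(13, 3/4).
Equivalently, β = 1 − P(S ≥ 10) = 3487541/8388608.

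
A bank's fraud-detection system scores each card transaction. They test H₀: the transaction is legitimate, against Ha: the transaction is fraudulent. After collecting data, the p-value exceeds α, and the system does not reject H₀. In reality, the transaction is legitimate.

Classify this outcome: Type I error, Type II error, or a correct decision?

The test retained a true H₀ — the decision matches the true state.

No error (correct decision).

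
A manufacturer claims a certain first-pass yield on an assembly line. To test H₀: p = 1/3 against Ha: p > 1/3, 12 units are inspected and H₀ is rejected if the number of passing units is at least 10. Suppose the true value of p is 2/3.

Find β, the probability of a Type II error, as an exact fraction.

β = P(fail to reject H₀ | Ha true) = P(S ≤ 9 | p = 2/3), S ~ Binomial(12, 2/3).
Adding the binomial probabilities P(S=0)+…+P(S=9) at p = 2/3 gives 435185/531441.

435185/531441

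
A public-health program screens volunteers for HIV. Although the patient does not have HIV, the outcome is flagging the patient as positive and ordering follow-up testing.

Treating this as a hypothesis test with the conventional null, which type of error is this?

The null hypothesis here is that the patient does not have HIV.
'Flagging the patient as positive and ordering follow-up testing' corresponds to rejecting H₀.
H₀ was rejected but H₀ is true — a Type I error (false positive).

Type I error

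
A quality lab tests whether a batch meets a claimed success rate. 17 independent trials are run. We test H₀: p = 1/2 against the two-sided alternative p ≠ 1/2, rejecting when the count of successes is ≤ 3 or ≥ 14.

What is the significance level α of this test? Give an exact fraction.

417/32768

Under H₀, Y ~ Binomial(17, 1/2); α is the probability of landing in either tail, P(Y ≤ 3) + P(Y ≥ 14).
Each tail has probability (1 + 17 + 136 + 680)/131072; doubling gives α = 1668/131072 = 417/32768.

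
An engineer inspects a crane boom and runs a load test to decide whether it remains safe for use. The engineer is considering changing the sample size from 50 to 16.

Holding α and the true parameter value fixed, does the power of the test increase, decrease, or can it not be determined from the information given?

A smaller sample increases the standard error, so the sampling distributions under H₀ and Ha overlap more.
Since power = 1 − β and β increases, power decreases.

It decreases.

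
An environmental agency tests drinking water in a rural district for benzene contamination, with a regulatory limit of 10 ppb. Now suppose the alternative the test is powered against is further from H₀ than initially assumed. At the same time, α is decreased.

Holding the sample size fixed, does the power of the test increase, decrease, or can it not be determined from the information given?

Cannot be determined from the information given.

The first change alone would make β decrease; the second alone would make β increase. Which effect dominates depends on the magnitudes, which are not given.
Since power = 1 − β, the effect on power is likewise indeterminate.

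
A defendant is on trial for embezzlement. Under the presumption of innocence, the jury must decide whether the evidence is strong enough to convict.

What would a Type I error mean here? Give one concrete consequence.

With the conventional null hypothesis that the defendant is innocent:
A Type I error is rejecting H₀ when H₀ is true.
Here that means convicting the defendant when actually the defendant is innocent.

A Type I error would mean concluding that the defendant is guilty when in fact the defendant is innocent. Consequence: an innocent person is convicted and punished.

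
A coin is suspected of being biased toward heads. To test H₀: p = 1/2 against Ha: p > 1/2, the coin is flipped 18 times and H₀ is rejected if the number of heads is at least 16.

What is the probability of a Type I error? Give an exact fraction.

α = P(reject H₀ | H₀ true) = P(X ≥ 16 | p = 1/2), with X ~ Binomial(18, 1/2).
P(X ≥ 16) = [C(18,16) + C(18,17) + C(18,18)] / 2^18 = (153 + 18 + 1) / 262144 = 172/262144 = 43/65536.

43/65536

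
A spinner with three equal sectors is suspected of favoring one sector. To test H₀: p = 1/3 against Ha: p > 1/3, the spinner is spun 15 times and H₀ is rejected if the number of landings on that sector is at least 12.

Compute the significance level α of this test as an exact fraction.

4091/14348907

α = P(reject H₀ | H₀ true) = P(X ≥ 12 | p = 1/3), with X ~ Binomial(15, 1/3).
Summing C(15,j)(1/3)^j(2/3)^{15−j} for j = 12,…,15 gives 4091/14348907.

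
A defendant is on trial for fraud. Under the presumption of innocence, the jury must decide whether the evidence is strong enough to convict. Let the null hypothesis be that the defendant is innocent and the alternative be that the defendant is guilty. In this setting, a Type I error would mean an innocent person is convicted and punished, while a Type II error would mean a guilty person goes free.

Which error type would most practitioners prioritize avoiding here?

The Type I consequence (an innocent person is convicted and punished) is more severe than the Type II consequence (a guilty person goes free).

Type I error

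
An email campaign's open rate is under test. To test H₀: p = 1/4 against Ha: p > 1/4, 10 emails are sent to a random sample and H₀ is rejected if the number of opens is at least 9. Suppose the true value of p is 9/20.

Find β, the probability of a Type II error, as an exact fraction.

A Type II error is failing to reject when Ha holds: with p = 9/20, β = P(K ≤ 8).
Summing C(10,j)·(9/20)^j·(11/20)^{10-j} for j = 0..8 gives 10193896961809/10240000000000.

10193896961809/10240000000000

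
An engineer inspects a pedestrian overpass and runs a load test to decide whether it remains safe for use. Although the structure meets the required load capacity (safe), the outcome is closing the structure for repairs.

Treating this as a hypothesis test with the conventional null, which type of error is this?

The null hypothesis here is that the structure meets the required load capacity (safe).
'Closing the structure for repairs' corresponds to rejecting H₀.
H₀ was rejected but H₀ is true — a Type I error (false positive).

Type I error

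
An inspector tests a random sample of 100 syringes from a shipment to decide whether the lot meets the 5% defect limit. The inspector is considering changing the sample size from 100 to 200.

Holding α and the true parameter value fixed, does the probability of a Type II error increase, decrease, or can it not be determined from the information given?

A larger sample reduces the standard error, pulling the sampling distribution under Ha further from the non-rejection region.

It decreases.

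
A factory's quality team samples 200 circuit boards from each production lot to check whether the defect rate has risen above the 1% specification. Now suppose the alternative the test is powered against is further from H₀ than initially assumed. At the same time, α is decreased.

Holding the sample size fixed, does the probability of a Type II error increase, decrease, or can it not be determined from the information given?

The first change alone would make β decrease; the second alone would make β increase. Which effect dominates depends on the magnitudes, which are not given.

Cannot be determined from the information given.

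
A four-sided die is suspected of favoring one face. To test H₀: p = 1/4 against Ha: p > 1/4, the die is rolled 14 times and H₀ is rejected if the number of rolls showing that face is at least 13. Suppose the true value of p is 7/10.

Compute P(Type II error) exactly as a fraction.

β = P(fail to reject H₀ | Ha true) = P(S ≤ 12 | p = 7/10), S ~ Binomial(14, 7/10).
Equivalently, β = 1 − P(S ≥ 13) = 95252438490057/100000000000000.

95252438490057/100000000000000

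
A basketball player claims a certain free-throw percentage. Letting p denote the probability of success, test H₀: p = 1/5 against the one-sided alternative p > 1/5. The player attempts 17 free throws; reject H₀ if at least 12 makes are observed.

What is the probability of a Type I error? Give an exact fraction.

The Type I error probability is α = P(K ≥ 12) computed under H₀, where K ~ Binomial(17, 1/5).
P(K ≥ 12) = Σ_{j=12}^{17} C(17,j)·(1/5)^j·(4/5)^{17-j} = 6991557/762939453125.

6991557/762939453125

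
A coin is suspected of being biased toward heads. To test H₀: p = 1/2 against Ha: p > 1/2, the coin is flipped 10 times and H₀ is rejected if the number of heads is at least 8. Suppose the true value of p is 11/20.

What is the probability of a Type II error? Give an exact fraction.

2305127290491/2560000000000

Under the alternative p = 11/20, Y ~ Binomial(10, 11/20); β is the probability the test does not reject, P(Y < 8).
Adding the binomial probabilities P(Y=0)+…+P(Y=7) at p = 11/20 gives 2305127290491/2560000000000.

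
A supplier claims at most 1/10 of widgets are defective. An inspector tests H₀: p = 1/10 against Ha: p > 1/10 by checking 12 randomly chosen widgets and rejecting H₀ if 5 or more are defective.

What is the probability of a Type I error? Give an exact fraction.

432934327/100000000000

α = P(reject H₀ | H₀ true) = P(Y ≥ 5 | p = 1/10), Y ~ Binomial(12, 1/10).
α = 1 − P(Y ≤ 4) = 1 − 99567065673/100000000000 = 432934327/100000000000.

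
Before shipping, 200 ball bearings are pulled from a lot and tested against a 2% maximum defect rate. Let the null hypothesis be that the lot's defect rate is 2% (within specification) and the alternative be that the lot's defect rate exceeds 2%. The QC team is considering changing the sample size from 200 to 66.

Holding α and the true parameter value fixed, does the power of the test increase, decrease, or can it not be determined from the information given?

Reducing n widens both sampling distributions, so the test has less ability to distinguish Ha from H₀.
Since power = 1 − β and β increases, power decreases.

It decreases.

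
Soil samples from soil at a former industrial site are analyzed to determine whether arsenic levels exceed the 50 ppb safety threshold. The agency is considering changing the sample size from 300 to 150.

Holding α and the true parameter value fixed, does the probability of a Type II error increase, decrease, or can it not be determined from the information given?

It increases.

Reducing n widens both sampling distributions, so the test has less ability to distinguish Ha from H₀.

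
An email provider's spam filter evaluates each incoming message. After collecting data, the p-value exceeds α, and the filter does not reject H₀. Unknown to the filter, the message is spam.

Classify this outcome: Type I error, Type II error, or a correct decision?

The conventional null hypothesis here is that the message is legitimate (not spam).
H₀ was not rejected, but H₀ is actually false.
Failing to reject a false null hypothesis is a Type II error (false negative).

Type II error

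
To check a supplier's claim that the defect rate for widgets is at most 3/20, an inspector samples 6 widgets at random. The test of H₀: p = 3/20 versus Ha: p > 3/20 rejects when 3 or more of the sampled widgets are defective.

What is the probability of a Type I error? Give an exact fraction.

The significance level is the probability, assuming p = 3/20, of seeing 3 or more defectives in 6 draws.
Via the complement, α = 1 − Σ_{j=0}^{2} C(6,j)(3/20)^j(17/20)^{6-j} = 302967/6400000.

302967/6400000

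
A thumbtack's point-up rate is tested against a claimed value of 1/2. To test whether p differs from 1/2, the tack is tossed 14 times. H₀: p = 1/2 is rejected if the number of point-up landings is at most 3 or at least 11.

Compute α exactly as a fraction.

α = P(Y ≤ 3 or Y ≥ 11 | p = 1/2), Y ~ Binomial(14, 1/2).
The two tails are symmetric, so α = 2·(1 + 14 + 91 + 364)/2^14 = 940/16384 = 235/4096.

235/4096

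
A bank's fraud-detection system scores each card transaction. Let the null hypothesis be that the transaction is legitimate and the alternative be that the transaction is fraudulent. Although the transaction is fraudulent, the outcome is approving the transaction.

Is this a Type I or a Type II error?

Type II error

'Approving the transaction' corresponds to failing to reject H₀.
H₀ was not rejected but H₀ is false — a Type II error (false negative).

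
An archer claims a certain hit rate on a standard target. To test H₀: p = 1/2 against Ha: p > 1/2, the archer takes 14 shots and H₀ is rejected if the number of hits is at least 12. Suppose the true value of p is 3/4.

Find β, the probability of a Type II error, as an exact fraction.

Under the alternative p = 3/4, S ~ Binomial(14, 3/4); β is the probability the test does not reject, P(S < 12).
Summing C(14,j)·(3/4)^j·(1/4)^{14-j} for j = 0..11 gives 96485417/134217728.

96485417/134217728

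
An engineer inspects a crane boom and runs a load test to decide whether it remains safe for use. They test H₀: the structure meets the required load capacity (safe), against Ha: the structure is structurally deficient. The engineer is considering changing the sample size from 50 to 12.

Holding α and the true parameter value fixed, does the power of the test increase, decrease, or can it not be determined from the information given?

It decreases.

Reducing n widens both sampling distributions, so the test has less ability to distinguish Ha from H₀.
Since power = 1 − β and β increases, power decreases.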